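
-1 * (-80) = 80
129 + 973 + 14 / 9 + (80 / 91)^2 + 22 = 83944130 / 74529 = 1126.33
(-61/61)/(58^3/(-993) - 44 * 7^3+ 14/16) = 7944/121444793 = 0.00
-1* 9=-9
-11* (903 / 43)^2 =-4851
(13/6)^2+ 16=745/36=20.69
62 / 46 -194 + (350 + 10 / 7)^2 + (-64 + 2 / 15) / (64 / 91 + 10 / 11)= 1681687615672 / 13642335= 123269.78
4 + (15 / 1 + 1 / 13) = 248 / 13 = 19.08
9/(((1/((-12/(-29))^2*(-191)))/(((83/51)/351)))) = -253648/185861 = -1.36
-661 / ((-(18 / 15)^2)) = 16525 / 36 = 459.03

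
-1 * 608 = -608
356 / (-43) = -356 / 43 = -8.28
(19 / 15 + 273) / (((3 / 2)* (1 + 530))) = 8228 / 23895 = 0.34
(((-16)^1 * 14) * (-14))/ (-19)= -3136/ 19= -165.05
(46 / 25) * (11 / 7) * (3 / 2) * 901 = 683859 / 175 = 3907.77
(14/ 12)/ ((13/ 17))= 119/ 78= 1.53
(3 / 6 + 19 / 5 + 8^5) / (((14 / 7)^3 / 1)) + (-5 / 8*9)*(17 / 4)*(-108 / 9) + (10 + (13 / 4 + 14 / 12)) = 4397.83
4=4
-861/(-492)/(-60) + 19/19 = 233/240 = 0.97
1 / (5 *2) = 1 / 10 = 0.10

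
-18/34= -9/17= -0.53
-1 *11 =-11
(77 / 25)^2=5929 / 625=9.49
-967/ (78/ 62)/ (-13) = 59.13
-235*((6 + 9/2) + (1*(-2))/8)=-9635/4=-2408.75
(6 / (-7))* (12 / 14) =-36 / 49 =-0.73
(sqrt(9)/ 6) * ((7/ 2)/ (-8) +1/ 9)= -47/ 288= -0.16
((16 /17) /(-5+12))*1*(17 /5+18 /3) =752 /595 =1.26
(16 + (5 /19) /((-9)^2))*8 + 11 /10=1987249 /15390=129.13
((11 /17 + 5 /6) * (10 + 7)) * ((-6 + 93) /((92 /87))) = 380973 /184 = 2070.51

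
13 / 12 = 1.08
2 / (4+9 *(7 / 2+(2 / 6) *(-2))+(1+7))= 4 / 75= 0.05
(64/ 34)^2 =1024/ 289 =3.54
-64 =-64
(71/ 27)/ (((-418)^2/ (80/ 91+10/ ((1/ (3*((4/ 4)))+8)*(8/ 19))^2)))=3973799/ 156107952000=0.00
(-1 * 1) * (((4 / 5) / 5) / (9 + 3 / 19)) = -38 / 2175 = -0.02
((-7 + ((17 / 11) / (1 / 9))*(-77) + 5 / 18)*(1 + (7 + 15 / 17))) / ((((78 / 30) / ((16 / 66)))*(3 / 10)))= -585849800 / 196911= -2975.20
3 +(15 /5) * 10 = 33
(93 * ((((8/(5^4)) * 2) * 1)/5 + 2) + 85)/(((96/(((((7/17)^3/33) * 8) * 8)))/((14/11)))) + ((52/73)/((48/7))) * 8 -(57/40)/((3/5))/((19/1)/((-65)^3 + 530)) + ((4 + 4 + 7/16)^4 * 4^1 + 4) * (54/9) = 1559019364164154982407/9998560281600000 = 155924.39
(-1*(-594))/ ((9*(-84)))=-11/ 14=-0.79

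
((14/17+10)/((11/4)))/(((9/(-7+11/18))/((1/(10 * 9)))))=-4232/136323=-0.03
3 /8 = 0.38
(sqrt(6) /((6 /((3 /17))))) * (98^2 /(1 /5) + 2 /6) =144061 * sqrt(6) /102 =3459.57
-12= -12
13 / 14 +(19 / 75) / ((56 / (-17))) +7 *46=322.85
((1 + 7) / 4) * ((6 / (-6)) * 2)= -4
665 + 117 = 782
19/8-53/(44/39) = -3925/88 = -44.60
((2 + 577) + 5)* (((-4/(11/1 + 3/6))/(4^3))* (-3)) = 219/23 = 9.52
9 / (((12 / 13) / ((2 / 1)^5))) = 312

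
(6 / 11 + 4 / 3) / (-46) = -31 / 759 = -0.04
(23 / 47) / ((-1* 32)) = -23 / 1504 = -0.02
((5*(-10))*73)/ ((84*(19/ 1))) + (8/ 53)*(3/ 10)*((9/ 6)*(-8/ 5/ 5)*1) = -2.31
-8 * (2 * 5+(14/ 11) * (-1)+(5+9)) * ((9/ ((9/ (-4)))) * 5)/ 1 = 40000/ 11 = 3636.36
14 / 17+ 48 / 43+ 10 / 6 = 7909 / 2193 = 3.61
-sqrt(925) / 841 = -5*sqrt(37) / 841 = -0.04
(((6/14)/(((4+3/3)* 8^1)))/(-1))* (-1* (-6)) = -9/140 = -0.06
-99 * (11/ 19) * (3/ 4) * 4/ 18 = -363/ 38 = -9.55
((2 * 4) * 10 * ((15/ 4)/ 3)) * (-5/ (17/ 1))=-500/ 17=-29.41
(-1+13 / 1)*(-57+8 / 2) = -636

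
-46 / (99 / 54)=-25.09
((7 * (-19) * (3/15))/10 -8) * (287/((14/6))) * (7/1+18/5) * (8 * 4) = -55594032/125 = -444752.26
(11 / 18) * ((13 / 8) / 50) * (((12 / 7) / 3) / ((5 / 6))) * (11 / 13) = 121 / 10500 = 0.01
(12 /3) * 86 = 344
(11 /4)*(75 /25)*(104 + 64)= 1386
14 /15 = 0.93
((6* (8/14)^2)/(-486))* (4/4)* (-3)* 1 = 16/1323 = 0.01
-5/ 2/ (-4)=0.62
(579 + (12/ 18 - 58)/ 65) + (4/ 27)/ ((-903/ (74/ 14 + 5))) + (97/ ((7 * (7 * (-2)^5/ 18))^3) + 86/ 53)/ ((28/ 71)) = 10473728725522943407/ 17988974686126080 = 582.23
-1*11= -11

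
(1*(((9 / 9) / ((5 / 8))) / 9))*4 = 32 / 45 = 0.71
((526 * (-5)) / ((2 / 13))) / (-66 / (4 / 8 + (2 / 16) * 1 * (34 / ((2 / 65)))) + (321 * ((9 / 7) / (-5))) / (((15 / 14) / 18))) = 473958875 / 38460012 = 12.32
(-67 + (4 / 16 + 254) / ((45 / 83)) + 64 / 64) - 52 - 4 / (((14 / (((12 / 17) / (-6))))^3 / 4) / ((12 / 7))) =82796920987 / 235922260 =350.95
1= 1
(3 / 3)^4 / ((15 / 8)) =8 / 15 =0.53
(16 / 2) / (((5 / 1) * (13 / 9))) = 72 / 65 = 1.11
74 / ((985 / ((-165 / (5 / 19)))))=-46398 / 985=-47.10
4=4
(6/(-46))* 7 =-21/23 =-0.91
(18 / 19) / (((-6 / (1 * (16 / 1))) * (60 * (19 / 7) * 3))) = -28 / 5415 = -0.01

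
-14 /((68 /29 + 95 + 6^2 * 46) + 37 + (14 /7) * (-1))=-203 /25931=-0.01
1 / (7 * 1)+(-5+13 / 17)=-487 / 119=-4.09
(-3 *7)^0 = 1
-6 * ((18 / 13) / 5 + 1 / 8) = -627 / 260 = -2.41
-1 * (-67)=67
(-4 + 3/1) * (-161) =161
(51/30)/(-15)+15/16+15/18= 663/400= 1.66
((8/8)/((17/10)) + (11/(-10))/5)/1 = 313/850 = 0.37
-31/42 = -0.74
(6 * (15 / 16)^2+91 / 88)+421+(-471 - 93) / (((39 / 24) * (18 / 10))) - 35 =10954231 / 54912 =199.49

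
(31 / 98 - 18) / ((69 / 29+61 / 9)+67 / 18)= -50257 / 36603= -1.37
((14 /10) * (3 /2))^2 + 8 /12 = 1523 /300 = 5.08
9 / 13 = 0.69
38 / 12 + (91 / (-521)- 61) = -181333 / 3126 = -58.01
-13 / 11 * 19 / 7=-247 / 77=-3.21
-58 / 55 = -1.05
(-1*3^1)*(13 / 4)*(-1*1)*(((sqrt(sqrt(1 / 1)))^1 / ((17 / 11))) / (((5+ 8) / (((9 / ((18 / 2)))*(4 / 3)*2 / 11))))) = 0.12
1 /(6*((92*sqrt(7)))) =sqrt(7) /3864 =0.00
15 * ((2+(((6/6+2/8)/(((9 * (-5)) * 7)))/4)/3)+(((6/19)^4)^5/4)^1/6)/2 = 1136532847491205425793346271115/75781386490412651717804891616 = 15.00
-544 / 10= -272 / 5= -54.40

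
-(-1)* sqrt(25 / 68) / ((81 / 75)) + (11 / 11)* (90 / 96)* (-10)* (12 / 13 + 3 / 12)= -4575 / 416 + 125* sqrt(17) / 918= -10.44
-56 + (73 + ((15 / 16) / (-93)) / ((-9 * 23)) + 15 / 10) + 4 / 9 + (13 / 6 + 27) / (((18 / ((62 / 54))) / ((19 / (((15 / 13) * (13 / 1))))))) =531445747 / 24949296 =21.30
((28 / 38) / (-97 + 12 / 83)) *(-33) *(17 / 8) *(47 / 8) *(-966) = -7399186641 / 2443856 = -3027.67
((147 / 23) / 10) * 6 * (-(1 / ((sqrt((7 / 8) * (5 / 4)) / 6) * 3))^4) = -147456 / 2875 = -51.29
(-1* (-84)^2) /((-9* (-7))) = -112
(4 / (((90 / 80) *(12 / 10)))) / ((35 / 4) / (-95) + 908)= 6080 / 1863027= 0.00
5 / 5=1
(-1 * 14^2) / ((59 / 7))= -1372 / 59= -23.25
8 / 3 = 2.67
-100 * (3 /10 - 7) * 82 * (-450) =-24723000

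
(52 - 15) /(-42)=-37 /42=-0.88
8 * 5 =40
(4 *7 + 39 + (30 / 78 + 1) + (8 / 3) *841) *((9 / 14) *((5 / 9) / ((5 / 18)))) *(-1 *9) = -2433537 / 91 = -26742.16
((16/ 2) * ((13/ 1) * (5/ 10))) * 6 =312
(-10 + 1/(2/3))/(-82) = 17/164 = 0.10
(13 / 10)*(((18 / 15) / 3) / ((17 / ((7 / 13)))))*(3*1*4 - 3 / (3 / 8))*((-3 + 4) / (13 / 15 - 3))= -21 / 680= -0.03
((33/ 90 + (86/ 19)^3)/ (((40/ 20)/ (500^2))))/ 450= 25861.03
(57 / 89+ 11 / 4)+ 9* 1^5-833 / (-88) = 171179 / 7832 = 21.86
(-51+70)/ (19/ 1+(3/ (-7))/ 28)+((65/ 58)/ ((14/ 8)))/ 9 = 7287478/ 6798267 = 1.07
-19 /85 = -0.22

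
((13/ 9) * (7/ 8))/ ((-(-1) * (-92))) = -91/ 6624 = -0.01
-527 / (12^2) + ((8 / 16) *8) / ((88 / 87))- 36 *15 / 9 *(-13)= 1235987 / 1584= 780.29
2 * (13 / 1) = 26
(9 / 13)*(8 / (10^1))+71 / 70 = 1.57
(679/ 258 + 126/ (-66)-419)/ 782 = -1187071/ 2219316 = -0.53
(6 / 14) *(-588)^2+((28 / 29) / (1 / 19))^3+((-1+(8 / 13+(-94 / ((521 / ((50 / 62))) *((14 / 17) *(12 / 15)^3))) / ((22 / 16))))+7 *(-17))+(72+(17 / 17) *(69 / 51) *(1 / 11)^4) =11013262841435855635735 / 71374725689090824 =154302.00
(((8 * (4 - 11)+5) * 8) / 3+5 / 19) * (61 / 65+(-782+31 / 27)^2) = -74512680133066 / 900315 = -82762899.80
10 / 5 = 2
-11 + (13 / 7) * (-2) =-103 / 7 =-14.71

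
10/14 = 5/7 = 0.71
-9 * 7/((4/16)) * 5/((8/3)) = -945/2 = -472.50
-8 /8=-1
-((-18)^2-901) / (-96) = -577 / 96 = -6.01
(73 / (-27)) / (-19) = 73 / 513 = 0.14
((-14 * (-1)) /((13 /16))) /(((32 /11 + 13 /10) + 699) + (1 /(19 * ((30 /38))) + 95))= 10560 /489229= 0.02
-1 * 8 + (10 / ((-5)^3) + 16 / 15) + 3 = -301 / 75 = -4.01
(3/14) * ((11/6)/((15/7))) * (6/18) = 11/180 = 0.06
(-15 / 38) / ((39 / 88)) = -220 / 247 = -0.89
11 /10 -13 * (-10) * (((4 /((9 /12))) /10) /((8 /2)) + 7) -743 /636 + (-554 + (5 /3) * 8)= 1229383 /3180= 386.60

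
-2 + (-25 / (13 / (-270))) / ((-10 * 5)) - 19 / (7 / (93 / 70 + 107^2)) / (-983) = 120427311 / 6261710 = 19.23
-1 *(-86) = 86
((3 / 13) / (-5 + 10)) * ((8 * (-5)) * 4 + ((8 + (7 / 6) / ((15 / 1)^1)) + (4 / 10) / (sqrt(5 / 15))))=-13673 / 1950 + 6 * sqrt(3) / 325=-6.98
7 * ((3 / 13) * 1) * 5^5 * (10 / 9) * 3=218750 / 13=16826.92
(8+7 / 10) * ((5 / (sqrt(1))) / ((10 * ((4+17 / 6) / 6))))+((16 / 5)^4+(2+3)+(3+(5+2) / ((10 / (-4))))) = 2918101 / 25625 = 113.88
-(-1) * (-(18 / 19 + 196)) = -3742 / 19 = -196.95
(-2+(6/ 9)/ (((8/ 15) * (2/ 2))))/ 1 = -3/ 4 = -0.75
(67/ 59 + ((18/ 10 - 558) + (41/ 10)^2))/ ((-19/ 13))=41284113/ 112100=368.28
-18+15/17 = -291/17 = -17.12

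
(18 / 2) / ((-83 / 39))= -351 / 83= -4.23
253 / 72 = 3.51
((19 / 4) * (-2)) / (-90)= 0.11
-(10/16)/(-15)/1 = 1/24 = 0.04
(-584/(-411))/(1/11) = 6424/411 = 15.63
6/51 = 2/17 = 0.12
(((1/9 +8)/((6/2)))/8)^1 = 73/216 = 0.34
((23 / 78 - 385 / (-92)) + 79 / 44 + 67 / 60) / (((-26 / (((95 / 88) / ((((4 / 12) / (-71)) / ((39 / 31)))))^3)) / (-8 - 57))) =-18382422306442185327375 / 41090706280448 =-447362042.92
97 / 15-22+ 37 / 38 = -8299 / 570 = -14.56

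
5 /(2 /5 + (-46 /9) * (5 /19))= -4275 /808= -5.29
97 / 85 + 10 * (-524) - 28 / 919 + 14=-408142227 / 78115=-5224.89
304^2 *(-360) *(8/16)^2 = -8317440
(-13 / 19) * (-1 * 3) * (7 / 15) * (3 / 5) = 273 / 475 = 0.57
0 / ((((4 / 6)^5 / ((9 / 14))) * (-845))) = 0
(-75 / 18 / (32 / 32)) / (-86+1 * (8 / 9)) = 75 / 1532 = 0.05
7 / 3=2.33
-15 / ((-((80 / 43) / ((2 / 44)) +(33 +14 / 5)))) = 1075 / 5499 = 0.20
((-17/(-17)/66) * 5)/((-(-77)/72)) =60/847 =0.07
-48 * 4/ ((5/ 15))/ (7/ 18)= -10368/ 7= -1481.14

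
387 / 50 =7.74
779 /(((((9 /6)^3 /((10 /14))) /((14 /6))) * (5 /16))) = 99712 /81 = 1231.01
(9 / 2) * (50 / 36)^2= 8.68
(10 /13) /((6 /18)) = 30 /13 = 2.31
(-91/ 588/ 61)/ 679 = -13/ 3479196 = -0.00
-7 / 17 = -0.41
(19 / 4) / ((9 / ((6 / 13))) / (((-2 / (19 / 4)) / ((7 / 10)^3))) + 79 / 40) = -76000 / 222563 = -0.34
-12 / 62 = -6 / 31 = -0.19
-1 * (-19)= 19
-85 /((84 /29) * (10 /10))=-2465 /84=-29.35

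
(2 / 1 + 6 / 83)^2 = 29584 / 6889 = 4.29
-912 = -912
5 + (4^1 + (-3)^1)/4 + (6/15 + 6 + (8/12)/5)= 707/60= 11.78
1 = 1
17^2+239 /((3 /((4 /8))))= 328.83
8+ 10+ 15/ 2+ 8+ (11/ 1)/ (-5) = 313/ 10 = 31.30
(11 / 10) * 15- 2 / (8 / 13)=53 / 4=13.25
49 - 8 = 41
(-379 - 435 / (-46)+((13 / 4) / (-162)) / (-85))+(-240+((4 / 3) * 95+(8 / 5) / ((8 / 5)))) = -610460521 / 1266840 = -481.88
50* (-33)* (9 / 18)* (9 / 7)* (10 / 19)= -74250 / 133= -558.27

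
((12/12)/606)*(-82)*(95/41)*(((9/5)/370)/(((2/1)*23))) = -0.00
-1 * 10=-10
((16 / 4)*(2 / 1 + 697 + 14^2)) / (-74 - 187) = -3580 / 261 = -13.72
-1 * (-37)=37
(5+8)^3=2197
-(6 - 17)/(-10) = -11/10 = -1.10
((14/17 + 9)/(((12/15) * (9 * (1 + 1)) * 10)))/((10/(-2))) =-167/12240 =-0.01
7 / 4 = 1.75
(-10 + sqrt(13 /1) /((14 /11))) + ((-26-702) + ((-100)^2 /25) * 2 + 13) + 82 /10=11 * sqrt(13) /14 + 416 /5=86.03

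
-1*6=-6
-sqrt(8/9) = -2 *sqrt(2)/3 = -0.94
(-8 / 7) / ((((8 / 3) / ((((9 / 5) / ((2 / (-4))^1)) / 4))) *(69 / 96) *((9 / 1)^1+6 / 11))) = 1584 / 28175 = 0.06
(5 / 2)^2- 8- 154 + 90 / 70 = -4325 / 28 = -154.46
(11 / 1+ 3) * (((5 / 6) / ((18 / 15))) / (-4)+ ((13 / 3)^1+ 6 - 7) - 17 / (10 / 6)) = -35483 / 360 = -98.56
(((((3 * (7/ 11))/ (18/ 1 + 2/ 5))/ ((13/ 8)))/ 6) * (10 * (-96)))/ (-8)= 4200/ 3289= 1.28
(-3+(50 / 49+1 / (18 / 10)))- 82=-36790 / 441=-83.42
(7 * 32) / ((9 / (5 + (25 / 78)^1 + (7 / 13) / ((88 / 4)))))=513632 / 3861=133.03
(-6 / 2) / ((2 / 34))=-51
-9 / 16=-0.56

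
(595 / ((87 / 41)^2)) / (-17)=-58835 / 7569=-7.77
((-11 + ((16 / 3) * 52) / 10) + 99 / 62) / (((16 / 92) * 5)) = 392081 / 18600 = 21.08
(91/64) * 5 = 455/64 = 7.11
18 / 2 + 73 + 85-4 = 163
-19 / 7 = -2.71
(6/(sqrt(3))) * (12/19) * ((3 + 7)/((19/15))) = 3600 * sqrt(3)/361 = 17.27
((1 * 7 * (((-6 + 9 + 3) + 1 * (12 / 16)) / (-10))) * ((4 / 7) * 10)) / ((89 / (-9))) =243 / 89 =2.73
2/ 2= 1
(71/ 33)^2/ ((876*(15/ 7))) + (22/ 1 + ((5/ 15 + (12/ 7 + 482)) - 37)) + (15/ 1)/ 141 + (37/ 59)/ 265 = 6906641643789737/ 14721329187180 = 469.16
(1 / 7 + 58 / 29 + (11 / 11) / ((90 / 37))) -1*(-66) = 43189 / 630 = 68.55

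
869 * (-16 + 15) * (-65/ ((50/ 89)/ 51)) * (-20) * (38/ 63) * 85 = -110416652060/ 21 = -5257935812.38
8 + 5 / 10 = 17 / 2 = 8.50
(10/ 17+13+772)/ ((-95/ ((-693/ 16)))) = 1851003/ 5168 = 358.17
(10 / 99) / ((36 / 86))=215 / 891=0.24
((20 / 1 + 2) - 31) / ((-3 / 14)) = 42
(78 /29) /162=13 /783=0.02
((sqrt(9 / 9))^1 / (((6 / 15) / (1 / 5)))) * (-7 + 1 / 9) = -31 / 9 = -3.44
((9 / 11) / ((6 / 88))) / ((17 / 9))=108 / 17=6.35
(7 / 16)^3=343 / 4096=0.08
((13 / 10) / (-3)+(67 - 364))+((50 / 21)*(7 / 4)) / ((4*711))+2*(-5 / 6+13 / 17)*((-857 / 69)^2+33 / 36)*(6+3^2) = -473352581141 / 767282760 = -616.92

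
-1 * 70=-70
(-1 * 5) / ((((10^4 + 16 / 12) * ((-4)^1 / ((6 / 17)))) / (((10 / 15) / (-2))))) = -0.00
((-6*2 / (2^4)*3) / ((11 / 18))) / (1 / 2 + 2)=-81 / 55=-1.47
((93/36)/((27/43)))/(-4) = -1333/1296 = -1.03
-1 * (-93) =93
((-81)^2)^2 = 43046721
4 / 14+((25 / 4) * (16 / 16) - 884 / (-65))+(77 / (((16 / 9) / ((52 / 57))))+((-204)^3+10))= -11291160487 / 1330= -8489594.35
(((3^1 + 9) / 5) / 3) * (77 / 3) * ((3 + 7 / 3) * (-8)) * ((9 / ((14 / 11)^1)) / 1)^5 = -185971387536 / 12005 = -15491160.98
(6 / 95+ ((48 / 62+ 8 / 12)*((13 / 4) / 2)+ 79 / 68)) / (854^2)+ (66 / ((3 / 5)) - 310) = -894200930137 / 4471004760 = -200.00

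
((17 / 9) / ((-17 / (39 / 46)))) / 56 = -13 / 7728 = -0.00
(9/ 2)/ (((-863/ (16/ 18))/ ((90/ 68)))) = -90/ 14671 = -0.01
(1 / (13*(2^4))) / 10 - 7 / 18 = -7271 / 18720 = -0.39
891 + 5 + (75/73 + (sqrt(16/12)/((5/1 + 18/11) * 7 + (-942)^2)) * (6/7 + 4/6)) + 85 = 704 * sqrt(3)/614975445 + 71688/73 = 982.03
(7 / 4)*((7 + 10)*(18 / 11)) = 1071 / 22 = 48.68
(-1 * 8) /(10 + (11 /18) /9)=-0.79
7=7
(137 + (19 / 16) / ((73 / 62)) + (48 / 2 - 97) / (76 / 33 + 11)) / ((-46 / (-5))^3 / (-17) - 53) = -72197357375 / 53828961336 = -1.34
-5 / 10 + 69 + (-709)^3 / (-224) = 356416173 / 224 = 1591143.63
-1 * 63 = -63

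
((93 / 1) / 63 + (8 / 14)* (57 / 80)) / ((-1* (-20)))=113 / 1200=0.09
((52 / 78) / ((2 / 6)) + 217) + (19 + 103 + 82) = 423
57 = 57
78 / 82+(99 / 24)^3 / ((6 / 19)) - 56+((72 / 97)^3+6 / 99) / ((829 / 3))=58429639291305671 / 349418771012608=167.22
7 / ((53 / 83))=581 / 53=10.96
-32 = -32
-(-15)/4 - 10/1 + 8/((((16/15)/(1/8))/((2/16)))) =-785/128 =-6.13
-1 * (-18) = 18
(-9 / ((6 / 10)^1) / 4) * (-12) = 45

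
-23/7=-3.29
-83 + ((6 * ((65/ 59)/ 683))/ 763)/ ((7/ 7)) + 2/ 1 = -2490475101/ 30746611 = -81.00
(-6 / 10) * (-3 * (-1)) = -9 / 5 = -1.80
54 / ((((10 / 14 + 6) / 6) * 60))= 189 / 235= 0.80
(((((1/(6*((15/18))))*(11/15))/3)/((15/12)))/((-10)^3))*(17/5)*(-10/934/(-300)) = -187/39403125000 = -0.00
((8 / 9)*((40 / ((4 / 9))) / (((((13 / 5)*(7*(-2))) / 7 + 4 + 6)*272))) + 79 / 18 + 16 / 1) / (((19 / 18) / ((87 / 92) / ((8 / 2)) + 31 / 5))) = 124.70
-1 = -1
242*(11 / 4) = 1331 / 2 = 665.50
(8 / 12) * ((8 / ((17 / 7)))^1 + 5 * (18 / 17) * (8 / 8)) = 292 / 51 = 5.73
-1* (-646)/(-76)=-17/2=-8.50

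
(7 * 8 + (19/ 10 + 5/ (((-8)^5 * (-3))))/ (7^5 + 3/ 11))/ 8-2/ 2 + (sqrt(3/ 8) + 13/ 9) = sqrt(6)/ 4 + 16235867030329/ 2180933222400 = 8.06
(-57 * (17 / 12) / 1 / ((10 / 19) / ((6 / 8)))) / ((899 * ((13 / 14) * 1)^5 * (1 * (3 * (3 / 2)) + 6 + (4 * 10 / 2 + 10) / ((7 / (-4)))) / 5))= 1444023826 / 10347564617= 0.14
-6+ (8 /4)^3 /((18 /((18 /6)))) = -14 /3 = -4.67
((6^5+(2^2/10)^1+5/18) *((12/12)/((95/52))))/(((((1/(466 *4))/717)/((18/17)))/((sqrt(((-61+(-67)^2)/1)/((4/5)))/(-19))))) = -145923848879328 *sqrt(615)/153425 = -23586728171.88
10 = 10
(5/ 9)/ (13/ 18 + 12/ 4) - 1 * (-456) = 30562/ 67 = 456.15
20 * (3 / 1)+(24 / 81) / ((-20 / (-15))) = 542 / 9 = 60.22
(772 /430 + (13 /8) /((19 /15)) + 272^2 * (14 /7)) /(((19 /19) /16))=9671389674 /4085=2367537.25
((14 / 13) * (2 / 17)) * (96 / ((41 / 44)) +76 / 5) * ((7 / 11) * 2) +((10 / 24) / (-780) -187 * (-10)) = 135565069793 / 71763120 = 1889.06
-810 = -810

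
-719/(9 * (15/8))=-5752/135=-42.61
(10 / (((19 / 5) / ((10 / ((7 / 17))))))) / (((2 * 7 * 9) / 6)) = 8500 / 2793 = 3.04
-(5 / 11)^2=-25 / 121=-0.21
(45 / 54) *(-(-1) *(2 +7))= 15 / 2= 7.50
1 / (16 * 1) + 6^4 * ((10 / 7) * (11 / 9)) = 253447 / 112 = 2262.92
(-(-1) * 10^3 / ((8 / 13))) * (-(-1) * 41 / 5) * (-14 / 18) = -93275 / 9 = -10363.89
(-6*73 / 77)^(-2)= 5929 / 191844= 0.03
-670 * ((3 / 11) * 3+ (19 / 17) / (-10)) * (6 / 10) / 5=-265521 / 4675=-56.80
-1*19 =-19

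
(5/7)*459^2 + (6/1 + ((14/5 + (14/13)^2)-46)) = 889914047/5915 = 150450.39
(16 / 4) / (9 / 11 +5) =0.69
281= 281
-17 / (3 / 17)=-289 / 3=-96.33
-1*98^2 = -9604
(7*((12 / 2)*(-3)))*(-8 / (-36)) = -28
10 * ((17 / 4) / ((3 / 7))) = 595 / 6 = 99.17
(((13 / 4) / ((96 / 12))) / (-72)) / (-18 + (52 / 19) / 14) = 1729 / 5455872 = 0.00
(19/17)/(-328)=-19/5576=-0.00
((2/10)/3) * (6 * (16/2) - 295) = -247/15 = -16.47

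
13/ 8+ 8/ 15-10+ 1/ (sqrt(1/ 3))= -941/ 120+ sqrt(3)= -6.11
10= 10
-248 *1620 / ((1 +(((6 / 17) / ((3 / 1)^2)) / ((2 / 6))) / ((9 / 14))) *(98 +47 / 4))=-245877120 / 79459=-3094.39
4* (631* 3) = 7572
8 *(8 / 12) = 16 / 3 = 5.33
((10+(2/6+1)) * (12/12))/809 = 34/2427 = 0.01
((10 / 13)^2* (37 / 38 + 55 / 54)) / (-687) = -102200 / 59560839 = -0.00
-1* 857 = -857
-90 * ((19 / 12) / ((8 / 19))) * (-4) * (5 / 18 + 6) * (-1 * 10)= -84985.42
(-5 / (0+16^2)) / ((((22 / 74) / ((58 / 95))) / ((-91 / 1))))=97643 / 26752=3.65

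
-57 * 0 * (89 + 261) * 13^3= 0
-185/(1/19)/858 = -3515/858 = -4.10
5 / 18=0.28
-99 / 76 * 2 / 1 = -99 / 38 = -2.61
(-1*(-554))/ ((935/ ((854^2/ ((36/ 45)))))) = 101010266/ 187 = 540161.85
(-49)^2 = 2401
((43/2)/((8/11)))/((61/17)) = 8041/976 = 8.24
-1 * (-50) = 50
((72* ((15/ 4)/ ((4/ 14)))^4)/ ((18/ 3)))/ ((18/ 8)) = 40516875/ 256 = 158269.04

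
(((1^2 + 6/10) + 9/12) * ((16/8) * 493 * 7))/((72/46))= 3730531/360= 10362.59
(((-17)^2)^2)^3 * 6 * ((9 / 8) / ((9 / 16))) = 6991466846757132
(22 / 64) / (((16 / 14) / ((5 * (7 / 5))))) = 2.11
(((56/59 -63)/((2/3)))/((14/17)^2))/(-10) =453441/33040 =13.72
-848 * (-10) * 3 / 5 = 5088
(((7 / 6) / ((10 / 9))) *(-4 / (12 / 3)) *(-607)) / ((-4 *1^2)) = -12747 / 80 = -159.34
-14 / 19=-0.74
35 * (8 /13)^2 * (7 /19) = 15680 /3211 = 4.88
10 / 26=5 / 13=0.38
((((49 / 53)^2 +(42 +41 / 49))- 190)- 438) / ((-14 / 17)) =683610868 / 963487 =709.52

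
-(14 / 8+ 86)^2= -7700.06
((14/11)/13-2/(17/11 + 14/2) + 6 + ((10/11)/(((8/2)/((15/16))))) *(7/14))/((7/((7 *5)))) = 12840645/430144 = 29.85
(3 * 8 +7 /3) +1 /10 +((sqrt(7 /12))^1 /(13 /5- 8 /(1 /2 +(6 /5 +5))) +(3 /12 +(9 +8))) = 44.23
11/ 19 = 0.58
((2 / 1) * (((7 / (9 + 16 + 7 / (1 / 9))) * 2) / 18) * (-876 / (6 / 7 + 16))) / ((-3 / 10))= 17885 / 5841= 3.06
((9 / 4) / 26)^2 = 81 / 10816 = 0.01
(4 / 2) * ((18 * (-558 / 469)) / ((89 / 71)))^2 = 1017091678752 / 1742311081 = 583.76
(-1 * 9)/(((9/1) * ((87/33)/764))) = -8404/29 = -289.79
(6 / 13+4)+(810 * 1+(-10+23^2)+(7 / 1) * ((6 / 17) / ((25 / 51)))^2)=10863859 / 8125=1337.09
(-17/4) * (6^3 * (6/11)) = -5508/11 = -500.73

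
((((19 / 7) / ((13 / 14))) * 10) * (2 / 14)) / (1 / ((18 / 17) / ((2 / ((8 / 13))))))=27360 / 20111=1.36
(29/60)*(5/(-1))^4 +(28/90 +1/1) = 54611/180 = 303.39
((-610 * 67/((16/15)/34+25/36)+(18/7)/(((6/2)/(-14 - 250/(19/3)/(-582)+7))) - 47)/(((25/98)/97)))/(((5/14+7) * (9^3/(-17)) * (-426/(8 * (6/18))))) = -425.22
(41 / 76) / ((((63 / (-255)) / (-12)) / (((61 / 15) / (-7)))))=-42517 / 2793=-15.22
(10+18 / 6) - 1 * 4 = 9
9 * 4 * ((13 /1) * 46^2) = 990288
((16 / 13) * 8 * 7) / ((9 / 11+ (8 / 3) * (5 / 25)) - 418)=-21120 / 127673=-0.17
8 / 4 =2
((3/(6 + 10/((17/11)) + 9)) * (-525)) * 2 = -10710/73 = -146.71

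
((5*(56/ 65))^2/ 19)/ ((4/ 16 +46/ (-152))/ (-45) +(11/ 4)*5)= 564480/ 7947901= 0.07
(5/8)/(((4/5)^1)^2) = 125/128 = 0.98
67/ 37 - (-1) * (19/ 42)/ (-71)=199091/ 110334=1.80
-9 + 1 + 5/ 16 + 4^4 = 3973/ 16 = 248.31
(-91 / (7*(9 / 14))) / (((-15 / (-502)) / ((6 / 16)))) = -22841 / 90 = -253.79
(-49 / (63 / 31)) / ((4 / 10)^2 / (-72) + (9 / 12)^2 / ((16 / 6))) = -694400 / 6011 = -115.52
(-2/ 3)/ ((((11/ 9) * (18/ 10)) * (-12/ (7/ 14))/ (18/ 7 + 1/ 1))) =125/ 2772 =0.05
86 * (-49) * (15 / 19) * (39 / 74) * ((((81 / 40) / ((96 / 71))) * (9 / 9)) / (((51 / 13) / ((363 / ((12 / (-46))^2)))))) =-43693254603999 / 12237824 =-3570345.07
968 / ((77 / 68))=5984 / 7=854.86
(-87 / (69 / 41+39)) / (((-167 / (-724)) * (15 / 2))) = -1.24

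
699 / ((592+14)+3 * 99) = 233 / 301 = 0.77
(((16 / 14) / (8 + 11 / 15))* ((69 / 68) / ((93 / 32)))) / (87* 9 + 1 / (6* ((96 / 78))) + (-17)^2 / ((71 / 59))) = 150497280 / 3370609260473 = 0.00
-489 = -489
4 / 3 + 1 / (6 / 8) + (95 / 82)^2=80867 / 20172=4.01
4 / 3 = 1.33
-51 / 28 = -1.82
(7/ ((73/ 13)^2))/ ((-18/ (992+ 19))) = -398671/ 31974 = -12.47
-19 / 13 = -1.46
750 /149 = 5.03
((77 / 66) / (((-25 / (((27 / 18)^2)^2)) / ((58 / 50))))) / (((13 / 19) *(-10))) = 104139 / 2600000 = 0.04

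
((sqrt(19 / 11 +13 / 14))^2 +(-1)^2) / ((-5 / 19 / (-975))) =2085915 / 154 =13544.90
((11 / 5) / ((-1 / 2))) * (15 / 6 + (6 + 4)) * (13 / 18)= -715 / 18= -39.72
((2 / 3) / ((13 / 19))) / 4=0.24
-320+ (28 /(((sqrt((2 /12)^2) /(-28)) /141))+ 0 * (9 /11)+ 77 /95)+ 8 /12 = -189121019 /285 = -663582.52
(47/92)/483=47/44436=0.00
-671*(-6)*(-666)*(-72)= 193054752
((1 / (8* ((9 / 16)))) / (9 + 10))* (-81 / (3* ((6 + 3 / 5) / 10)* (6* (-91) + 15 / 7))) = 700 / 795663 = 0.00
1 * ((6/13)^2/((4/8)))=72/169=0.43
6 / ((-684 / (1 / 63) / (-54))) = 1 / 133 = 0.01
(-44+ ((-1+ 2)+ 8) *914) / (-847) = -8182 / 847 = -9.66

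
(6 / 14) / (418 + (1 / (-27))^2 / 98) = 30618 / 29862757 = 0.00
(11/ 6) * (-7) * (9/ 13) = -231/ 26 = -8.88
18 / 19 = 0.95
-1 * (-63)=63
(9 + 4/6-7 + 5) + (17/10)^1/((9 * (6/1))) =7.70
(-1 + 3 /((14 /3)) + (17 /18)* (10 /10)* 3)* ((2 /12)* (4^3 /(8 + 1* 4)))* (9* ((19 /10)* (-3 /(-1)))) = 3952 /35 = 112.91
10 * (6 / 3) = 20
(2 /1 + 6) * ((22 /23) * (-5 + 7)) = 352 /23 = 15.30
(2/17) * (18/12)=3/17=0.18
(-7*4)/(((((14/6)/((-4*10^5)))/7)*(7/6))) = 28800000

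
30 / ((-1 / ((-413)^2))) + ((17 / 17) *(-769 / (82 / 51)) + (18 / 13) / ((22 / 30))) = -60008348997 / 11726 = -5117546.39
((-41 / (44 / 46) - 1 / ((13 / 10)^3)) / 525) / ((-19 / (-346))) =-362222383 / 241065825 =-1.50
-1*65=-65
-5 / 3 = -1.67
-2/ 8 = -1/ 4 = -0.25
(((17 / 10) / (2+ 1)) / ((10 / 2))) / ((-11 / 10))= -17 / 165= -0.10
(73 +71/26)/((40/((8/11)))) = 179/130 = 1.38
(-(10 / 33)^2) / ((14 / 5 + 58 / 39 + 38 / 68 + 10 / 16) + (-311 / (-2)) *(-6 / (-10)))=-884000 / 950844741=-0.00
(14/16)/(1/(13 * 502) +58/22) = 251251/757060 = 0.33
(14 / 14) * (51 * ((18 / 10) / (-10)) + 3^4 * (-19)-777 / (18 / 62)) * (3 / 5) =-2534.71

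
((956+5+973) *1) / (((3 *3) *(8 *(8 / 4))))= 13.43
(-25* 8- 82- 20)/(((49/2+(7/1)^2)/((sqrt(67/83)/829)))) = -604* sqrt(5561)/10114629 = -0.00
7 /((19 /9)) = 63 /19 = 3.32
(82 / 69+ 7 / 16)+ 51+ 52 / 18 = 183865 / 3312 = 55.51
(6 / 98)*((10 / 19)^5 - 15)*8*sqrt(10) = -888995640*sqrt(10) / 121328851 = -23.17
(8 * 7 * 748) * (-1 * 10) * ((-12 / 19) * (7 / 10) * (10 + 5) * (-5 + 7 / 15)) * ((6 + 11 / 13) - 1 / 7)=-20850170880 / 247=-84413647.29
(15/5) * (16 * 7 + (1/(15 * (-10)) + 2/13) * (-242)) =74473/325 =229.15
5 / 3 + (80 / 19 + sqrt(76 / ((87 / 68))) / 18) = 2 * sqrt(28101) / 783 + 335 / 57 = 6.31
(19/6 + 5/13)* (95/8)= 26315/624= 42.17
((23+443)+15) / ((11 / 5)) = 2405 / 11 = 218.64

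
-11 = -11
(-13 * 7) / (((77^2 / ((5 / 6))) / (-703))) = 8.99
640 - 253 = 387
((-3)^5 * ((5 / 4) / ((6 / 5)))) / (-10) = 405 / 16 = 25.31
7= 7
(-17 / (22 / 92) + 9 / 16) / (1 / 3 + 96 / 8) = -37239 / 6512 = -5.72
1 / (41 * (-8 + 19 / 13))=-13 / 3485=-0.00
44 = 44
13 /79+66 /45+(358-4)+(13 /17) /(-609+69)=257909849 /725220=355.63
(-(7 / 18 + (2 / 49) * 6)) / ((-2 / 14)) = 559 / 126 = 4.44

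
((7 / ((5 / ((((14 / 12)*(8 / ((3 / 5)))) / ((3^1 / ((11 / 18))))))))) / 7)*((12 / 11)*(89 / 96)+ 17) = 11095 / 972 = 11.41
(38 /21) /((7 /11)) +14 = 2476 /147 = 16.84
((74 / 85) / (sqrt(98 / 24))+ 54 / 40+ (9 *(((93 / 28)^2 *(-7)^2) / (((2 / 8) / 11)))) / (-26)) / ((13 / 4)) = -4280553 / 1690+ 592 *sqrt(3) / 7735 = -2532.74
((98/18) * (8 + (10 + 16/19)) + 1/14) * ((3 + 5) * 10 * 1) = 9830360/1197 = 8212.50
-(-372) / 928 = 0.40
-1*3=-3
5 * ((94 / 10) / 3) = 15.67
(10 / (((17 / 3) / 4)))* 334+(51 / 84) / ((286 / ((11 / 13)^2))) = 4931125739 / 2091544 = 2357.65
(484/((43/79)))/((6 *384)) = 9559/24768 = 0.39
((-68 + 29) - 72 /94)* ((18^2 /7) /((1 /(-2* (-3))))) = -519048 /47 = -11043.57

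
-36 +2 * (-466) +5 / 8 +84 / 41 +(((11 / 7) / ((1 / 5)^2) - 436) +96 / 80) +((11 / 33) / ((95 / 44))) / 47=-41852439847 / 30754920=-1360.84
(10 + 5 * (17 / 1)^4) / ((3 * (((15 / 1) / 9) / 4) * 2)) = 167046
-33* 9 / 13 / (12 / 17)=-1683 / 52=-32.37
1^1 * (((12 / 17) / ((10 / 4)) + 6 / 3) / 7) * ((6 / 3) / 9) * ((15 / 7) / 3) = 388 / 7497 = 0.05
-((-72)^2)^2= -26873856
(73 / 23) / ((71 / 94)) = 6862 / 1633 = 4.20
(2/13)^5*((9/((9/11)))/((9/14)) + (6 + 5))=8096/3341637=0.00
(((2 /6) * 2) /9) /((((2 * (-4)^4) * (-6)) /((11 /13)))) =-11 /539136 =-0.00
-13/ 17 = -0.76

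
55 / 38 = 1.45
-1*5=-5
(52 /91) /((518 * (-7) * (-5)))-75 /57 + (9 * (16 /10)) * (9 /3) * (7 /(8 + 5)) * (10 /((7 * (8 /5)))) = 304901769 /15673385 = 19.45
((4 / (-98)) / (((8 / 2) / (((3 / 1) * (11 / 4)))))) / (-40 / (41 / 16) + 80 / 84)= 4059 / 706720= 0.01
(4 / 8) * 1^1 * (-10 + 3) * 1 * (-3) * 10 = 105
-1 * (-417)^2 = -173889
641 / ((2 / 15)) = 9615 / 2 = 4807.50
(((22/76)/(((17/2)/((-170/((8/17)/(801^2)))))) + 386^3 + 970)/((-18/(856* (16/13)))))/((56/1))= -269006805458/5187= -51861732.30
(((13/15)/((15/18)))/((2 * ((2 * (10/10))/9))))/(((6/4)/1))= 39/25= 1.56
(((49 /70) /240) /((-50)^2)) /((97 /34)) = 119 /291000000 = 0.00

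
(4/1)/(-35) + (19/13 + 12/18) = 2749/1365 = 2.01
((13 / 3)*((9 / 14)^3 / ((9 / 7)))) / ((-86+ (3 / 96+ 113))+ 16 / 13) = 6084 / 192031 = 0.03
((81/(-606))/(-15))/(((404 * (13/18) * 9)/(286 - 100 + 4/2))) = 423/663065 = 0.00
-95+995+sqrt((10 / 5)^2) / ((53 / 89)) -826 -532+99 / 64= -1536897 / 3392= -453.09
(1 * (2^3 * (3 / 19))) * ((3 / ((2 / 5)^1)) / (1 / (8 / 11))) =1440 / 209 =6.89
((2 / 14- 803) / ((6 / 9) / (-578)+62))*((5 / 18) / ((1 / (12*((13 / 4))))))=-52785850 / 376271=-140.29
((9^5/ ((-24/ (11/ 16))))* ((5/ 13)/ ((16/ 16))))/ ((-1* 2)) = 1082565/ 3328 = 325.29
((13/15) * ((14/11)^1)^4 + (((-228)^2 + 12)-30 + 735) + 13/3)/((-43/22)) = -7716920792/286165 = -26966.68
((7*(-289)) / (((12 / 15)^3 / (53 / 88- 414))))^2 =84627849536095140625 / 31719424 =2668013439843.52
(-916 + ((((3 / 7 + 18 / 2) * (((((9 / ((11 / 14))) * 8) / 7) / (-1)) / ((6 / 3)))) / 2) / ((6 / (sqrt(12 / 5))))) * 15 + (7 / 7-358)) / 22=-1273 / 22-108 * sqrt(15) / 77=-63.30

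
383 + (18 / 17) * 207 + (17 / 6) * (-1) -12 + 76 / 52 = 780755 / 1326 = 588.80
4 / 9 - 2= -14 / 9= -1.56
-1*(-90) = 90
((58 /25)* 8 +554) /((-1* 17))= -842 /25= -33.68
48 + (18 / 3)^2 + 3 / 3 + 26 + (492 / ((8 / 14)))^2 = 741432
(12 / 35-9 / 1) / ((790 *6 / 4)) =-101 / 13825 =-0.01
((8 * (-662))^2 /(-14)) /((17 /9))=-1060624.13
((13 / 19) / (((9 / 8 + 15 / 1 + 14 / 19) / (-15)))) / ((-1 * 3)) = 0.20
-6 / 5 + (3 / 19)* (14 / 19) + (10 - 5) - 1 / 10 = 13777 / 3610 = 3.82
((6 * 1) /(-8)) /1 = -3 /4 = -0.75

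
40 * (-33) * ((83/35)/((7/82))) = -1796784/49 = -36669.06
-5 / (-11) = 5 / 11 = 0.45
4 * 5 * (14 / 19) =280 / 19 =14.74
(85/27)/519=85/14013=0.01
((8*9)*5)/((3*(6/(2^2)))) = 80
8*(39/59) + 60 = 3852/59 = 65.29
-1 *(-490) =490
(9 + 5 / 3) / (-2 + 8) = 16 / 9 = 1.78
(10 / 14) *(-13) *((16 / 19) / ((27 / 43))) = -44720 / 3591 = -12.45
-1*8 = -8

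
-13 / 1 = -13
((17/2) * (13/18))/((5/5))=221/36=6.14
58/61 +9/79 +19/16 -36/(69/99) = -87605441/1773392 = -49.40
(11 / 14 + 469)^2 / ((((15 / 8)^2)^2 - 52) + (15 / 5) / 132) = -5570.71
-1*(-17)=17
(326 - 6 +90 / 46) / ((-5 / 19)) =-28139 / 23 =-1223.43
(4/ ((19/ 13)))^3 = 140608/ 6859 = 20.50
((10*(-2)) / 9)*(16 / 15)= -64 / 27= -2.37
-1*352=-352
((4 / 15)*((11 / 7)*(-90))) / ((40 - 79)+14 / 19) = 0.99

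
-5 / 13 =-0.38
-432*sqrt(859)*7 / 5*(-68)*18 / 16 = 231336*sqrt(859) / 5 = 1356031.57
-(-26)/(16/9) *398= 23283/4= 5820.75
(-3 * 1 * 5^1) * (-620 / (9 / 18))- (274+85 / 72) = 1319387 / 72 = 18324.82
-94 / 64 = -47 / 32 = -1.47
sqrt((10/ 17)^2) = 10/ 17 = 0.59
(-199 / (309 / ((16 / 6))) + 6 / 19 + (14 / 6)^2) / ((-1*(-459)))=71207 / 8084367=0.01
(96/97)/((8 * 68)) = 3/1649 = 0.00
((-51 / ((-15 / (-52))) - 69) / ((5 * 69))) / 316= -1229 / 545100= -0.00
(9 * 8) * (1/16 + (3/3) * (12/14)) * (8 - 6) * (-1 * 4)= -3708/7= -529.71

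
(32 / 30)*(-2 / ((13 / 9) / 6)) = -576 / 65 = -8.86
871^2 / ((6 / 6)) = 758641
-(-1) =1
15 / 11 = 1.36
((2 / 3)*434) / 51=868 / 153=5.67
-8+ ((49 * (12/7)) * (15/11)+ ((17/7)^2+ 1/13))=788430/7007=112.52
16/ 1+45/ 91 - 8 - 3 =500/ 91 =5.49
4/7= 0.57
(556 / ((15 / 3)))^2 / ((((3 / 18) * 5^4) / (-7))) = -12983712 / 15625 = -830.96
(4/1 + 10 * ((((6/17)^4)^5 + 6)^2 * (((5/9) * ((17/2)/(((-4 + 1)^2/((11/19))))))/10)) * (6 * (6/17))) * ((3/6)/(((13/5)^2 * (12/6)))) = 53270475602488316323295050532282683264284738325395225/53039223911892204775099334463625916317044271563238411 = 1.00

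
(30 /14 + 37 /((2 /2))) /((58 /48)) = 6576 /203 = 32.39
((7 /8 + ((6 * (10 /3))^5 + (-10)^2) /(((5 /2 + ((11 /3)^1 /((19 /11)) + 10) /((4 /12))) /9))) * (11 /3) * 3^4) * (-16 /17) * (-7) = 305926909398 /211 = 1449890565.87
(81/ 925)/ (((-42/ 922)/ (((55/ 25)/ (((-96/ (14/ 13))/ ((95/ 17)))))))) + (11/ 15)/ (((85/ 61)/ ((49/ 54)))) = 196756813/ 264934800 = 0.74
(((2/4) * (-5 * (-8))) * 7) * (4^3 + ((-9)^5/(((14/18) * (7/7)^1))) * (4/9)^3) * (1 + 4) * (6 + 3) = -41587200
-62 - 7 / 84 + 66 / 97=-71473 / 1164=-61.40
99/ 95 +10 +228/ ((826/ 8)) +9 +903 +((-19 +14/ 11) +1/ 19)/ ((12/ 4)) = 1190344391/ 1294755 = 919.36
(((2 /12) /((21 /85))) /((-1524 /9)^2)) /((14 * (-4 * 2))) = -85 /404644352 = -0.00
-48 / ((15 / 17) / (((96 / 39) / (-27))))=8704 / 1755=4.96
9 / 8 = 1.12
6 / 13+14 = 14.46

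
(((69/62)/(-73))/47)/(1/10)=-345/106361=-0.00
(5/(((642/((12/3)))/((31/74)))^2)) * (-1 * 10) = -48050/141063129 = -0.00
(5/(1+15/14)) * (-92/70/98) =-46/1421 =-0.03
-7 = -7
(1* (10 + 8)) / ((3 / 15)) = 90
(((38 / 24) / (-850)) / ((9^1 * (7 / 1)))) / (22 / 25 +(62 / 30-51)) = 19 / 30879072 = 0.00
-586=-586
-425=-425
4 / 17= 0.24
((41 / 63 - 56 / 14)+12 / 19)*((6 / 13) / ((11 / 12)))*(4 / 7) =-104096 / 133133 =-0.78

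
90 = 90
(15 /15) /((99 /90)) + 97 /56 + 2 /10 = 8751 /3080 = 2.84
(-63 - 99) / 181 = -162 / 181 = -0.90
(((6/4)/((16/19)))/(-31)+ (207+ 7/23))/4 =4728545/91264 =51.81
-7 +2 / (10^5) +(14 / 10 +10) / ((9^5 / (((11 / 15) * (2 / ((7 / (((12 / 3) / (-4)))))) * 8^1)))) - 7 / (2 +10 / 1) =-156732162157 / 20667150000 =-7.58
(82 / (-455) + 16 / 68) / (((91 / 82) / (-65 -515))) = -4052112 / 140777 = -28.78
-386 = -386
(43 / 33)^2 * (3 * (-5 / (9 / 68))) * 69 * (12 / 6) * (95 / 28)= -90097.21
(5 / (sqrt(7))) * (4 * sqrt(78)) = 20 * sqrt(546) / 7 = 66.76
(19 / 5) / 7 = 19 / 35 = 0.54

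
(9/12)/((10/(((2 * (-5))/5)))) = -3/20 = -0.15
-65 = -65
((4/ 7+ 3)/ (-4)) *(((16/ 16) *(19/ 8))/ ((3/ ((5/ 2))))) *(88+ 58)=-173375/ 672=-258.00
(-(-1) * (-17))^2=289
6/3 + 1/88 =177/88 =2.01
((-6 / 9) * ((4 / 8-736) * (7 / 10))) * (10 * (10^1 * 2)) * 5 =1029700 / 3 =343233.33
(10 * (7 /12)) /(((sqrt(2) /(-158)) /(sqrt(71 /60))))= -553 * sqrt(2130) /36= -708.94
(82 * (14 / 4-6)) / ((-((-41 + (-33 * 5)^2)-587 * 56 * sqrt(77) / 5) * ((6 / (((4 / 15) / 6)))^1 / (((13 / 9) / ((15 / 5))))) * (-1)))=22639175 / 2949238717092 + 10950485 * sqrt(77) / 5898477434184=0.00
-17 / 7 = -2.43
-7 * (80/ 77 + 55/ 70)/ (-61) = 281/ 1342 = 0.21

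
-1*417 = -417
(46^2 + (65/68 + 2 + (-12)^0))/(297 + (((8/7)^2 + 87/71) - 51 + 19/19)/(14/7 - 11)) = 4513699827/643586680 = 7.01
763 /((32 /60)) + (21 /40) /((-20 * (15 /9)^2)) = 28612311 /20000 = 1430.62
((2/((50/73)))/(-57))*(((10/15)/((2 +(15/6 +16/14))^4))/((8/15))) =-701092/11100773085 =-0.00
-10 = -10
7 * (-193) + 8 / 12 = -4051 / 3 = -1350.33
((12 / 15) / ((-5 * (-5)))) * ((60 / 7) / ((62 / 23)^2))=6348 / 168175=0.04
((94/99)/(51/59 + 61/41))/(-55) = -113693/15491025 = -0.01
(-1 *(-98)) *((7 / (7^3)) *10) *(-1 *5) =-100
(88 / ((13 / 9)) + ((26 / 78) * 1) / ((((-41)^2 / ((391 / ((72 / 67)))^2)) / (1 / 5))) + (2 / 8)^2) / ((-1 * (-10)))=6.62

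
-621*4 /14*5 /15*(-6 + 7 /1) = -414 /7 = -59.14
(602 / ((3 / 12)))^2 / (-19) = -5798464 / 19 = -305182.32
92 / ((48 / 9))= 17.25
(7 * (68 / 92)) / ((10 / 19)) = 2261 / 230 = 9.83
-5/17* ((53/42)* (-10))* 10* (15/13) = 66250/1547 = 42.82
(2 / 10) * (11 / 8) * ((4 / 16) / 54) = 11 / 8640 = 0.00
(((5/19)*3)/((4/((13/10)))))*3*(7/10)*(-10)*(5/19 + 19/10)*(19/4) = -336609/6080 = -55.36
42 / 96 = 7 / 16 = 0.44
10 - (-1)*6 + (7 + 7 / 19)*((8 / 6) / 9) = 8768 / 513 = 17.09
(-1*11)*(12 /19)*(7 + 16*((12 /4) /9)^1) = -1628 /19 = -85.68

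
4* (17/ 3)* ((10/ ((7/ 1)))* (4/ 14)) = 1360/ 147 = 9.25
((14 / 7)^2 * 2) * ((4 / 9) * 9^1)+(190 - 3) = 219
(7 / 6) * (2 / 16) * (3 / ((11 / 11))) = 7 / 16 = 0.44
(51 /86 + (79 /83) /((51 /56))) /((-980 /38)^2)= 215281267 /87405523800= 0.00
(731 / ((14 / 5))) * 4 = 1044.29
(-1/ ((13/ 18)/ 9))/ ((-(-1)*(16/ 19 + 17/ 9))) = -27702/ 6071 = -4.56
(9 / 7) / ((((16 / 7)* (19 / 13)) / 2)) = 117 / 152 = 0.77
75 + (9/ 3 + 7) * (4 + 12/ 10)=127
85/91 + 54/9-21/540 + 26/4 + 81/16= 1209347/65520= 18.46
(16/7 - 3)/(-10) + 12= 12.07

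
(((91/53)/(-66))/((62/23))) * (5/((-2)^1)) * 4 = 10465/108438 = 0.10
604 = 604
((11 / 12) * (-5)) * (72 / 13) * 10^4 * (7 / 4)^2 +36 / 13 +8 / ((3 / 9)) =-10105902 / 13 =-777377.08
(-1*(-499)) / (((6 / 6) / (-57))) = -28443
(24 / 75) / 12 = 2 / 75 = 0.03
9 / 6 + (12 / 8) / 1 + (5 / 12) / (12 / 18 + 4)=3.09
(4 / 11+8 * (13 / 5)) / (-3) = -388 / 55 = -7.05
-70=-70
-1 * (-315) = 315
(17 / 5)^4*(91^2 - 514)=648707607 / 625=1037932.17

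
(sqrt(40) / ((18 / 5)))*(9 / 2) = 5*sqrt(10) / 2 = 7.91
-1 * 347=-347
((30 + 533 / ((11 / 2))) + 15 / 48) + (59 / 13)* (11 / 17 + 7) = 484487 / 2992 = 161.93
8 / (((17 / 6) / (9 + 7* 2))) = 1104 / 17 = 64.94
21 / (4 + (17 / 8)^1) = 24 / 7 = 3.43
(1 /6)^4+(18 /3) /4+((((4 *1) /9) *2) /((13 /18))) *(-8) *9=-1467707 /16848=-87.11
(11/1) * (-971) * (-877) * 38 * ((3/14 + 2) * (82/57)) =1133881735.90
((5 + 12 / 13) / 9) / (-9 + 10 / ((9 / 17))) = 77 / 1157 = 0.07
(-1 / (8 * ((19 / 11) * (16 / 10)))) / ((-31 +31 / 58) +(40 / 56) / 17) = 189805 / 127669664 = 0.00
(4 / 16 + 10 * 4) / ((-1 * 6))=-161 / 24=-6.71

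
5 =5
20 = 20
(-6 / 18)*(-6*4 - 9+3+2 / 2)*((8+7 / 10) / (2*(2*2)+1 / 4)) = 1682 / 165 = 10.19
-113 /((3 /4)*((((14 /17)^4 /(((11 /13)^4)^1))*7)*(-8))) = 3.00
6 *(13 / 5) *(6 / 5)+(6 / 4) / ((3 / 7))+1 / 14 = 3901 / 175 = 22.29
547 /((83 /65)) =35555 /83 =428.37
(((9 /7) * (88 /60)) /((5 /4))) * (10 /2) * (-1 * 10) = -528 /7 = -75.43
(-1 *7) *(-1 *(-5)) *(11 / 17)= -22.65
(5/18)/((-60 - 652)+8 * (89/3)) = -5/8544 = -0.00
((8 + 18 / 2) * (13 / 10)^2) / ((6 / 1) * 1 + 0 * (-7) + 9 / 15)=2873 / 660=4.35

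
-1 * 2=-2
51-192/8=27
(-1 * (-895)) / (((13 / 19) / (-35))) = -595175 / 13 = -45782.69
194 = 194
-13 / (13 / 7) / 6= -7 / 6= -1.17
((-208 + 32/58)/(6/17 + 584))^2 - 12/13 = -214987053740/269729016037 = -0.80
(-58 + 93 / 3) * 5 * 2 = -270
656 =656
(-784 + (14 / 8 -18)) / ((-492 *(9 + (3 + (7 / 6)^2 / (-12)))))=28809 / 210535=0.14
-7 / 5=-1.40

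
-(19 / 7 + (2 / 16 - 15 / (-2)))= -10.34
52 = 52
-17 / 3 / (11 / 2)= -34 / 33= -1.03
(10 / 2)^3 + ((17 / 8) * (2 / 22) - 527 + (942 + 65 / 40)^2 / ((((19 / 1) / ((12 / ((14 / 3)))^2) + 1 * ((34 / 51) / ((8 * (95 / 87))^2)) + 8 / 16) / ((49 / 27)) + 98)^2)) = -10088099621931650506279 / 32279780582840197528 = -312.52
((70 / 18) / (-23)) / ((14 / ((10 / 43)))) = -25 / 8901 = -0.00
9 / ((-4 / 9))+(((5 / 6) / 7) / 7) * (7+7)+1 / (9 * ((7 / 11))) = -4999 / 252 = -19.84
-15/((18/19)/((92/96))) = -2185/144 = -15.17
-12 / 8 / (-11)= 3 / 22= 0.14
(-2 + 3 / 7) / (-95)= 11 / 665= 0.02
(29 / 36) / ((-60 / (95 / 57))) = -0.02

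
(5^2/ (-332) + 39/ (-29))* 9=-123057/ 9628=-12.78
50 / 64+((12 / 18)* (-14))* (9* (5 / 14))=-935 / 32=-29.22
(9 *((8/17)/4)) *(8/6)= 24/17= 1.41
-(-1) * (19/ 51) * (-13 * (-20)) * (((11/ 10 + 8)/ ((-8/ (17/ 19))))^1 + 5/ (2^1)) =9763/ 68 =143.57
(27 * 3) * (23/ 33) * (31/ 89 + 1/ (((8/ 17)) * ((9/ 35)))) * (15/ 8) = 5192595/ 5696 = 911.62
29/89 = 0.33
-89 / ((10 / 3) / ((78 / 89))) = -23.40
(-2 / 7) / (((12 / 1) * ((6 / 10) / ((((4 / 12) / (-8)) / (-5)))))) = -1 / 3024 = -0.00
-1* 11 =-11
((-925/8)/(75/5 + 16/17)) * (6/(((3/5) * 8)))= -78625/8672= -9.07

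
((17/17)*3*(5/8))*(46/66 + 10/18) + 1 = 221/66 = 3.35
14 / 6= 7 / 3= 2.33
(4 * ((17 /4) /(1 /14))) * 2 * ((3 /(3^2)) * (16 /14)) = 181.33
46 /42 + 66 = 1409 /21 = 67.10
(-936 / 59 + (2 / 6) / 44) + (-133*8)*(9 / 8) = -9445729 / 7788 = -1212.86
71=71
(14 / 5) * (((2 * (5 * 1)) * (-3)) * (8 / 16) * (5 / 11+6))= -2982 / 11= -271.09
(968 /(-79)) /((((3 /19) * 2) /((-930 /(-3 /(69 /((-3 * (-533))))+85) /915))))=3278374 /1286673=2.55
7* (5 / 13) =35 / 13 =2.69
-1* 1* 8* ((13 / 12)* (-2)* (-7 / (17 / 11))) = -4004 / 51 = -78.51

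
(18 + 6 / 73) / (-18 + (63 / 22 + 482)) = 29040 / 749783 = 0.04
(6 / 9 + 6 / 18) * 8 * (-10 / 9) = -80 / 9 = -8.89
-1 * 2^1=-2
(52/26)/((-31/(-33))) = 66/31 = 2.13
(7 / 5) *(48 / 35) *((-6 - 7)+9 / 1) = -192 / 25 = -7.68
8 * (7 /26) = 28 /13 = 2.15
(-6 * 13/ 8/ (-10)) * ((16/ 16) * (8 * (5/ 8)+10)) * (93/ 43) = 10881/ 344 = 31.63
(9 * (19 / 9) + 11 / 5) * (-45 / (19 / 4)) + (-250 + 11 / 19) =-8555 / 19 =-450.26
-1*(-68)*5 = 340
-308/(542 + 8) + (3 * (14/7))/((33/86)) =4146/275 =15.08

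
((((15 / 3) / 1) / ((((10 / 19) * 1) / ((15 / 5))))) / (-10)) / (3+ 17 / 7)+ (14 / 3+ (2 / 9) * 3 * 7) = 1057 / 120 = 8.81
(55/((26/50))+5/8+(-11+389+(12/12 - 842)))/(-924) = 0.39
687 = 687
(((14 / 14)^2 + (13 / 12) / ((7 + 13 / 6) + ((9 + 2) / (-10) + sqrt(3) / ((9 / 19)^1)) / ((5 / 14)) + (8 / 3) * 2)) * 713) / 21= 158880859 / 3154578-1914250 * sqrt(3) / 225327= 35.65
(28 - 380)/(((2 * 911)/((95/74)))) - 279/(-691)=3627493/23291537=0.16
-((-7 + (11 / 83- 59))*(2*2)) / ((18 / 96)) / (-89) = -349888 / 22161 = -15.79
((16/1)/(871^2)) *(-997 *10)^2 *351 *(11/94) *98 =23145300763200/2742779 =8438631.32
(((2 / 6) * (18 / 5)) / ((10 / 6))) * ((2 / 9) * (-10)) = -8 / 5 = -1.60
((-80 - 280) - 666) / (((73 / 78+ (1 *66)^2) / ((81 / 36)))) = -180063 / 339841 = -0.53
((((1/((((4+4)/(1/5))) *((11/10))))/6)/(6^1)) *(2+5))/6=7/9504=0.00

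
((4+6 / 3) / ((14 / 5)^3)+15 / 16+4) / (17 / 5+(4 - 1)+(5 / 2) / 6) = 428955 / 561148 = 0.76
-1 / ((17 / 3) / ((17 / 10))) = -3 / 10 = -0.30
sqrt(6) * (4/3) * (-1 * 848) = -3392 * sqrt(6)/3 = -2769.56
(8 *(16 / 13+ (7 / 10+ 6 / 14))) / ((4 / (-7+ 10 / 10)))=-12882 / 455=-28.31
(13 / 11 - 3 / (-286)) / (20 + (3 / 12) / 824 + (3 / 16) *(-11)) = 51088 / 768599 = 0.07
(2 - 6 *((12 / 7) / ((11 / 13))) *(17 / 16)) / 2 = -1681 / 308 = -5.46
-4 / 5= -0.80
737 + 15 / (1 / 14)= 947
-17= -17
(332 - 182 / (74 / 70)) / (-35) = -5914 / 1295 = -4.57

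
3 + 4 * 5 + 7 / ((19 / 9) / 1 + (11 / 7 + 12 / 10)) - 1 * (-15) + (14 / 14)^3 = 62187 / 1538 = 40.43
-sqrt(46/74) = -sqrt(851)/37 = -0.79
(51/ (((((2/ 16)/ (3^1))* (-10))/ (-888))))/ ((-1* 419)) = -543456/ 2095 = -259.41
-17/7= -2.43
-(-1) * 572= 572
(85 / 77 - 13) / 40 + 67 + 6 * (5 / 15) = 52901 / 770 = 68.70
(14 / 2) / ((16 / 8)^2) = 7 / 4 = 1.75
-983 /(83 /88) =-86504 /83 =-1042.22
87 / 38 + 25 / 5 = 277 / 38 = 7.29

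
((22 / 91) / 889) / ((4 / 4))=22 / 80899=0.00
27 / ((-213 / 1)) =-9 / 71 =-0.13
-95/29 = -3.28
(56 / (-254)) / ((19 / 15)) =-420 / 2413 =-0.17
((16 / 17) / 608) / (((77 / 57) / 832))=1248 / 1309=0.95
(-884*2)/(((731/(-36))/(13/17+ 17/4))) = 319176/731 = 436.63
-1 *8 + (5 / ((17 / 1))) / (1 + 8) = -1219 / 153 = -7.97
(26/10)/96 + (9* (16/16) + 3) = 5773/480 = 12.03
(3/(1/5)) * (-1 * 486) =-7290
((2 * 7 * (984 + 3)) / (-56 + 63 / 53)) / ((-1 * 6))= 17437 / 415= 42.02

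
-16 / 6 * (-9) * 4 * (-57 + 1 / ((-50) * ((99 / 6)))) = -1504832 / 275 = -5472.12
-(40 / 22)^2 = -400 / 121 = -3.31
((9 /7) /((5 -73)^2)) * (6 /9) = 3 /16184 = 0.00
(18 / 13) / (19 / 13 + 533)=1 / 386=0.00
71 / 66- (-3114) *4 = 822167 / 66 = 12457.08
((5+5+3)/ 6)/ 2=13/ 12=1.08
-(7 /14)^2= -0.25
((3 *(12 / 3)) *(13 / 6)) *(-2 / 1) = -52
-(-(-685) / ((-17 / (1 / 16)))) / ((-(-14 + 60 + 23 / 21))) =-14385 / 269008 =-0.05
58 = 58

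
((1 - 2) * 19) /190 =-1 /10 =-0.10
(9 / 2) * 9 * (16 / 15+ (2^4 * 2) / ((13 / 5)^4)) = 10219176 / 142805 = 71.56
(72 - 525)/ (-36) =151/ 12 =12.58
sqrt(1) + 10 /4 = 7 /2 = 3.50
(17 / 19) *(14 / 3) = 238 / 57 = 4.18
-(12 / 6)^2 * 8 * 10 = -320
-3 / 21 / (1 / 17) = -17 / 7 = -2.43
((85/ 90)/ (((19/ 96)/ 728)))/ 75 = 198016/ 4275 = 46.32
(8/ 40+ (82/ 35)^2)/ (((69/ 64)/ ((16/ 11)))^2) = 10.36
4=4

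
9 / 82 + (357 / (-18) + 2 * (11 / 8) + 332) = 154993 / 492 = 315.03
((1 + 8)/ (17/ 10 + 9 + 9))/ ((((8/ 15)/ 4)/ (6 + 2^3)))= 9450/ 197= 47.97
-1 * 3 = -3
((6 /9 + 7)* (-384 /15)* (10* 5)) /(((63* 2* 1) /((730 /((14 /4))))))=-21491200 /1323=-16244.29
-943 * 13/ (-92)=533/ 4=133.25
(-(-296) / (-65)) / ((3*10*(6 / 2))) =-148 / 2925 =-0.05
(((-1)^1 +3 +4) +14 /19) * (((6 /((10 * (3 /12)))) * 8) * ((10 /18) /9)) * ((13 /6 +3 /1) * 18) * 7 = 888832 /171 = 5197.85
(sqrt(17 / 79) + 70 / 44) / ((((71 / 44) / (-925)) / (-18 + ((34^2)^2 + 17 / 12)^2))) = -8325388836212816375 / 5112-2616550777095456575* sqrt(1343) / 201924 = -2103472109401957.47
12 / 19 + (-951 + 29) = -17506 / 19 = -921.37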